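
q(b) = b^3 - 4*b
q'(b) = 3*b^2 - 4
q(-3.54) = -30.20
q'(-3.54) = 33.59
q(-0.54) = 2.00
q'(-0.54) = -3.13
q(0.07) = -0.28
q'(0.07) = -3.99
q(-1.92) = 0.60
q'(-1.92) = 7.06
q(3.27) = 21.89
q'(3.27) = 28.08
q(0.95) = -2.94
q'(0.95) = -1.29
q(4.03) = 49.33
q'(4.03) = 44.72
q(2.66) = 8.18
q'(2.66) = 17.23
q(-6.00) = -192.00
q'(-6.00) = 104.00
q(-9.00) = -693.00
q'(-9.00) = 239.00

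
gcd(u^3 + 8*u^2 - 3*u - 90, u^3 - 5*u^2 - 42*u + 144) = u^2 + 3*u - 18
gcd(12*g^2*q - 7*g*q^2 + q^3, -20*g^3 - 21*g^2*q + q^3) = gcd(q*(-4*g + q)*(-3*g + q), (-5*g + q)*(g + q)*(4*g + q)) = 1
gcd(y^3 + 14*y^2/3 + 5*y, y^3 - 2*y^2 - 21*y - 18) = y + 3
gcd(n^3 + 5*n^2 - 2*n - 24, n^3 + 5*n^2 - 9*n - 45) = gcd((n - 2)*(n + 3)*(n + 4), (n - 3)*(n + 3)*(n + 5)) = n + 3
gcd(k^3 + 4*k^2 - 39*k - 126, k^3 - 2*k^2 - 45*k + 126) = k^2 + k - 42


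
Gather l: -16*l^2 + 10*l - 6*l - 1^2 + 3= -16*l^2 + 4*l + 2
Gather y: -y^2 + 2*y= -y^2 + 2*y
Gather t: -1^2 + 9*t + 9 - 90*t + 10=18 - 81*t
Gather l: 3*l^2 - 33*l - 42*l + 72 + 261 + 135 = 3*l^2 - 75*l + 468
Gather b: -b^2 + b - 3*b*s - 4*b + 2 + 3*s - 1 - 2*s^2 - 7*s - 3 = -b^2 + b*(-3*s - 3) - 2*s^2 - 4*s - 2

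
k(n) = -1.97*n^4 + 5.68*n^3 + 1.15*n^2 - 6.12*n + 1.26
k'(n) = -7.88*n^3 + 17.04*n^2 + 2.3*n - 6.12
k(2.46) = 5.58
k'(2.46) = -14.65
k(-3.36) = -431.74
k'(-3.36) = 477.44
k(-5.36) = -2433.58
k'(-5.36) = 1684.55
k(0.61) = -1.03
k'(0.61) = -0.17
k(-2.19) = -84.80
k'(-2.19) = 153.34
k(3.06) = -16.68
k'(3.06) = -65.31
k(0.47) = -0.87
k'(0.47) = -2.09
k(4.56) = -315.94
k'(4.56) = -388.48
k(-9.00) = -16916.40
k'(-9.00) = 7097.94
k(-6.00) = -3700.62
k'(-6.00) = 2295.60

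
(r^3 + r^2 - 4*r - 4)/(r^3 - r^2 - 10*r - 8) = (r - 2)/(r - 4)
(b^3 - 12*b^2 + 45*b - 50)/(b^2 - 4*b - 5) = (b^2 - 7*b + 10)/(b + 1)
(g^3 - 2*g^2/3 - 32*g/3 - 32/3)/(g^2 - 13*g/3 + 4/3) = (3*g^2 + 10*g + 8)/(3*g - 1)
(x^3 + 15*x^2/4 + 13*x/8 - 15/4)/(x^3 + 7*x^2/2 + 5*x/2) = (4*x^2 + 5*x - 6)/(4*x*(x + 1))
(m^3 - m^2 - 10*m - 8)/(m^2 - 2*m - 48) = (-m^3 + m^2 + 10*m + 8)/(-m^2 + 2*m + 48)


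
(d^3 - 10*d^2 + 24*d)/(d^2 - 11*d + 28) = d*(d - 6)/(d - 7)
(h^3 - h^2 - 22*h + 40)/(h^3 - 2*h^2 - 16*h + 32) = (h + 5)/(h + 4)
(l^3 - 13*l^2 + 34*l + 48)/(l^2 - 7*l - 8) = l - 6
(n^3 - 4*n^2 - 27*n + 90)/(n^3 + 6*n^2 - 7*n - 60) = (n - 6)/(n + 4)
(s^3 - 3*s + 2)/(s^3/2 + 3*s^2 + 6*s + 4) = 2*(s^2 - 2*s + 1)/(s^2 + 4*s + 4)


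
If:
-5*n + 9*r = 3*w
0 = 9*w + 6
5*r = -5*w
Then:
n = 8/5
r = 2/3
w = -2/3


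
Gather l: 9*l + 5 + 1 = 9*l + 6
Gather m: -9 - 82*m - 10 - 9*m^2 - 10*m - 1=-9*m^2 - 92*m - 20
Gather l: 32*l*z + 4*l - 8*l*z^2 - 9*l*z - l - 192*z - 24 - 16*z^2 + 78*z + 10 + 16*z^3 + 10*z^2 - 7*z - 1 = l*(-8*z^2 + 23*z + 3) + 16*z^3 - 6*z^2 - 121*z - 15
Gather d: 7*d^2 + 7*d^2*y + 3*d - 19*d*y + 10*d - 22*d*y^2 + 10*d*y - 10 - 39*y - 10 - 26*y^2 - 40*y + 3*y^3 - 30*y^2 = d^2*(7*y + 7) + d*(-22*y^2 - 9*y + 13) + 3*y^3 - 56*y^2 - 79*y - 20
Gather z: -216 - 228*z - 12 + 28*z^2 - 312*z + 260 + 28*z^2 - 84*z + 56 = 56*z^2 - 624*z + 88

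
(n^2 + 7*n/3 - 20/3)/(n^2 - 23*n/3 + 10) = (n + 4)/(n - 6)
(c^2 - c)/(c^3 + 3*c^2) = (c - 1)/(c*(c + 3))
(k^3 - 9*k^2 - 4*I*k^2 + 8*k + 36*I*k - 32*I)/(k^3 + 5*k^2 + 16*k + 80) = (k^2 - 9*k + 8)/(k^2 + k*(5 + 4*I) + 20*I)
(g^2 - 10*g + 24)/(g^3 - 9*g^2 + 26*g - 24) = (g - 6)/(g^2 - 5*g + 6)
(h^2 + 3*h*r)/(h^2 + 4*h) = (h + 3*r)/(h + 4)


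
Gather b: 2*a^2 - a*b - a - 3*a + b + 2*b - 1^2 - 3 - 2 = 2*a^2 - 4*a + b*(3 - a) - 6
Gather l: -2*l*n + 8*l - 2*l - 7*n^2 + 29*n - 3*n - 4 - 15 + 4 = l*(6 - 2*n) - 7*n^2 + 26*n - 15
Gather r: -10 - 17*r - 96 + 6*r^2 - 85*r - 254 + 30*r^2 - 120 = 36*r^2 - 102*r - 480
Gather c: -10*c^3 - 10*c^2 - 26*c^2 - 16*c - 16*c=-10*c^3 - 36*c^2 - 32*c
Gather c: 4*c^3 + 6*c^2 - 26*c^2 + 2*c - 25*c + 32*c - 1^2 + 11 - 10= 4*c^3 - 20*c^2 + 9*c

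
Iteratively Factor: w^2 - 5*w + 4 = (w - 4)*(w - 1)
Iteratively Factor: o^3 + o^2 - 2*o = (o + 2)*(o^2 - o) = (o - 1)*(o + 2)*(o)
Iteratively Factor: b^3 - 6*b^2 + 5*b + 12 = (b - 3)*(b^2 - 3*b - 4) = (b - 4)*(b - 3)*(b + 1)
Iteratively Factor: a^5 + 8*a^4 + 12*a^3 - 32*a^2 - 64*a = (a)*(a^4 + 8*a^3 + 12*a^2 - 32*a - 64) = a*(a + 4)*(a^3 + 4*a^2 - 4*a - 16) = a*(a + 4)^2*(a^2 - 4) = a*(a + 2)*(a + 4)^2*(a - 2)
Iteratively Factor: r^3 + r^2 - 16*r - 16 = (r + 4)*(r^2 - 3*r - 4) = (r - 4)*(r + 4)*(r + 1)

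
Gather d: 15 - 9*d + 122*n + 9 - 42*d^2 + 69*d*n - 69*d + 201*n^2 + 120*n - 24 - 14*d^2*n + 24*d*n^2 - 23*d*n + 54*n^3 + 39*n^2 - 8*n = d^2*(-14*n - 42) + d*(24*n^2 + 46*n - 78) + 54*n^3 + 240*n^2 + 234*n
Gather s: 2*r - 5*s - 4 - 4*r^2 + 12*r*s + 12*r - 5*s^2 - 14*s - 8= -4*r^2 + 14*r - 5*s^2 + s*(12*r - 19) - 12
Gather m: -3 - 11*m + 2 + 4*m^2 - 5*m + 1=4*m^2 - 16*m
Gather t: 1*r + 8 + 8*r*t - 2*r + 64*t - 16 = -r + t*(8*r + 64) - 8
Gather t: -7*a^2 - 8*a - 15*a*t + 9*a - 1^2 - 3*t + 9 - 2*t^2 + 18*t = -7*a^2 + a - 2*t^2 + t*(15 - 15*a) + 8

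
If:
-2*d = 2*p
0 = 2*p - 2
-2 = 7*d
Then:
No Solution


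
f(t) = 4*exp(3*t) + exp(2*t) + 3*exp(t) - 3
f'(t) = 12*exp(3*t) + 2*exp(2*t) + 3*exp(t)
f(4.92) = 10305178.30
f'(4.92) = 30895952.16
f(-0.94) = -1.44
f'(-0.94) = 2.19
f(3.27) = 73628.17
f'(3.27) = 220043.35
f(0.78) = 49.83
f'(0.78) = 140.64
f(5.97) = 240189221.88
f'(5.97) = 720412048.92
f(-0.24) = 1.93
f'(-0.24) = 9.44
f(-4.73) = -2.97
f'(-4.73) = 0.03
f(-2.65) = -2.78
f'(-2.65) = 0.23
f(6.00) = 262803838.63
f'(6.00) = 788246349.52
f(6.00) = 262803838.63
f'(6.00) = 788246349.52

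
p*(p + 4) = p^2 + 4*p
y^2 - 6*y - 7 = (y - 7)*(y + 1)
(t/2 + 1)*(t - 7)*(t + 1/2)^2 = t^4/2 - 2*t^3 - 75*t^2/8 - 61*t/8 - 7/4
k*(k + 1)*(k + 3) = k^3 + 4*k^2 + 3*k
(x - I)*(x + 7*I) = x^2 + 6*I*x + 7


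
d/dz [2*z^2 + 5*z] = 4*z + 5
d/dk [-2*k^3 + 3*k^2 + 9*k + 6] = -6*k^2 + 6*k + 9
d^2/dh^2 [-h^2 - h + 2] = -2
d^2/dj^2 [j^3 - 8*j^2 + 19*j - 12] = 6*j - 16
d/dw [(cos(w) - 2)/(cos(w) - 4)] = 2*sin(w)/(cos(w) - 4)^2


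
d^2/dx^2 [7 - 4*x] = 0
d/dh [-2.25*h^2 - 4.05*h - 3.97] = -4.5*h - 4.05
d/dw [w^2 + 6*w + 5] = 2*w + 6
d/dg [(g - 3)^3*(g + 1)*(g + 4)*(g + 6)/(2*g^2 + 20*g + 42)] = (2*g^7 + 28*g^6 + 65*g^5 - 471*g^4 - 1716*g^3 + 1782*g^2 + 9153*g + 405)/(g^4 + 20*g^3 + 142*g^2 + 420*g + 441)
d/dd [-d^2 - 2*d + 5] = -2*d - 2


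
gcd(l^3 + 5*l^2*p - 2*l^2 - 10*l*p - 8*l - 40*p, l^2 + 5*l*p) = l + 5*p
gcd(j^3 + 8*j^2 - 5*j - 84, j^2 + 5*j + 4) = j + 4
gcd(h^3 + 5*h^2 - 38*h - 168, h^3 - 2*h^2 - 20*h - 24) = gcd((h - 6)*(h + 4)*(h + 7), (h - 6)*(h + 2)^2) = h - 6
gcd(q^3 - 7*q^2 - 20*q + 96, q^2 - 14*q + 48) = q - 8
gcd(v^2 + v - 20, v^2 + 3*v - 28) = v - 4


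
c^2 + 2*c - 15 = (c - 3)*(c + 5)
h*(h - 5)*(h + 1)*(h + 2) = h^4 - 2*h^3 - 13*h^2 - 10*h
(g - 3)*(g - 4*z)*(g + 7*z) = g^3 + 3*g^2*z - 3*g^2 - 28*g*z^2 - 9*g*z + 84*z^2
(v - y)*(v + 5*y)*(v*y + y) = v^3*y + 4*v^2*y^2 + v^2*y - 5*v*y^3 + 4*v*y^2 - 5*y^3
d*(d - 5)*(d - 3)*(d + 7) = d^4 - d^3 - 41*d^2 + 105*d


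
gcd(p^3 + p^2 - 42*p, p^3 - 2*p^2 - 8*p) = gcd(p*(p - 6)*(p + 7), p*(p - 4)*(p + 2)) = p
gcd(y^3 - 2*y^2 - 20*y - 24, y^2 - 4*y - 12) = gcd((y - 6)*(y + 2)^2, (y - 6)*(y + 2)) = y^2 - 4*y - 12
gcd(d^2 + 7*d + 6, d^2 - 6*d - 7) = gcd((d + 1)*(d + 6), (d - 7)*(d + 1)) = d + 1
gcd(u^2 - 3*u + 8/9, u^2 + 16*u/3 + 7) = 1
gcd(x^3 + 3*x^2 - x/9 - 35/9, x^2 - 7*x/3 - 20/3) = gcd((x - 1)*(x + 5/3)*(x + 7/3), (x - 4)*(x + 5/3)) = x + 5/3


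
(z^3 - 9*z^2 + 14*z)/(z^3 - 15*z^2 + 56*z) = (z - 2)/(z - 8)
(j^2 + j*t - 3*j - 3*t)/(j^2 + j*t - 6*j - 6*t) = (j - 3)/(j - 6)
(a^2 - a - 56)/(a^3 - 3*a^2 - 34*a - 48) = (a + 7)/(a^2 + 5*a + 6)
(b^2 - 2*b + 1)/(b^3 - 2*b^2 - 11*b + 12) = (b - 1)/(b^2 - b - 12)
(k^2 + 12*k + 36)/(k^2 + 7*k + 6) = (k + 6)/(k + 1)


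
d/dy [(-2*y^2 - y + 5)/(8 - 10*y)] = (10*y^2 - 16*y + 21)/(2*(25*y^2 - 40*y + 16))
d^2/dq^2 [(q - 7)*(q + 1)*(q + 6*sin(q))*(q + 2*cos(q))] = -6*q^3*sin(q) - 2*q^3*cos(q) + 24*q^2*sin(q) - 24*q^2*sin(2*q) + 48*q^2*cos(q) + 12*q^2 + 126*q*sin(q) + 144*q*sin(2*q) - 118*q*cos(q) + 48*q*cos(2*q) - 36*q - 44*sin(q) + 180*sin(2*q) - 108*cos(q) - 144*cos(2*q) - 14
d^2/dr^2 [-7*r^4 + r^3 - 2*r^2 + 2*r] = -84*r^2 + 6*r - 4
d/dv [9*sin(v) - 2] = 9*cos(v)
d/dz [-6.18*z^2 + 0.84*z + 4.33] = 0.84 - 12.36*z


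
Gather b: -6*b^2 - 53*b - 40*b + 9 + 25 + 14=-6*b^2 - 93*b + 48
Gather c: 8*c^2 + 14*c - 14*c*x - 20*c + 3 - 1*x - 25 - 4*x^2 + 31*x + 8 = 8*c^2 + c*(-14*x - 6) - 4*x^2 + 30*x - 14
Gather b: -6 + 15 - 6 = 3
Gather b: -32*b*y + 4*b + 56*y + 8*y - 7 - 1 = b*(4 - 32*y) + 64*y - 8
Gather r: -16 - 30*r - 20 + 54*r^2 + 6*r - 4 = 54*r^2 - 24*r - 40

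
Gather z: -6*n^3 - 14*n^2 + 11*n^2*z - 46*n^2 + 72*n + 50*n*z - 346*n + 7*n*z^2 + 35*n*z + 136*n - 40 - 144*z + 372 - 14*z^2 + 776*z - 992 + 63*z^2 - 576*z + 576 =-6*n^3 - 60*n^2 - 138*n + z^2*(7*n + 49) + z*(11*n^2 + 85*n + 56) - 84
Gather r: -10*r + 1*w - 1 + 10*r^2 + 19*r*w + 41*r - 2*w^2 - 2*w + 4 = 10*r^2 + r*(19*w + 31) - 2*w^2 - w + 3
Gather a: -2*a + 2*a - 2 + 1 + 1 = 0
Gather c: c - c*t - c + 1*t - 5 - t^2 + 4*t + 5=-c*t - t^2 + 5*t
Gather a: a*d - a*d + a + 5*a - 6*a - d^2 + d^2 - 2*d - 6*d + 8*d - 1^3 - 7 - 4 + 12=0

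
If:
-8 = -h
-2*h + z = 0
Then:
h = 8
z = 16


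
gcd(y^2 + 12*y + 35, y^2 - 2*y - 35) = y + 5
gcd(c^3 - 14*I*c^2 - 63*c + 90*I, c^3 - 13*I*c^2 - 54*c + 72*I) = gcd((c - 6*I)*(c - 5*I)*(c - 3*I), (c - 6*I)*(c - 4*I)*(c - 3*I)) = c^2 - 9*I*c - 18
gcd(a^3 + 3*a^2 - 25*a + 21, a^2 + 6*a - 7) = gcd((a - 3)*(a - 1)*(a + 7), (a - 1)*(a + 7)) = a^2 + 6*a - 7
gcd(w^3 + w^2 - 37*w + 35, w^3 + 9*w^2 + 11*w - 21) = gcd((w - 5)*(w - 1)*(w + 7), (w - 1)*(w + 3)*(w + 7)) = w^2 + 6*w - 7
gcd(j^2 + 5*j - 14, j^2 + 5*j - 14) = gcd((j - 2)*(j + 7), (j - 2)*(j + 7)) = j^2 + 5*j - 14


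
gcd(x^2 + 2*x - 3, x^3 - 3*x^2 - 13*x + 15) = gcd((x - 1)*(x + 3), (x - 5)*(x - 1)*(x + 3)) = x^2 + 2*x - 3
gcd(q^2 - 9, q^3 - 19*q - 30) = q + 3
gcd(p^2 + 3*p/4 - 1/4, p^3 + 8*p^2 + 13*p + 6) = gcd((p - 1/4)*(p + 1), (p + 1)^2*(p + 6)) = p + 1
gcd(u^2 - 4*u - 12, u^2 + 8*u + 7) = 1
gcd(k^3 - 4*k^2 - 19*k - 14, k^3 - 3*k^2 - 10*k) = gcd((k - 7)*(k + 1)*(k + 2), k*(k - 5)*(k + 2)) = k + 2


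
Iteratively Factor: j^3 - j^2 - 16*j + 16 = (j + 4)*(j^2 - 5*j + 4) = (j - 1)*(j + 4)*(j - 4)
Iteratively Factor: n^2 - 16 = (n - 4)*(n + 4)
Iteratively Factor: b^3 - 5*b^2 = (b - 5)*(b^2) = b*(b - 5)*(b)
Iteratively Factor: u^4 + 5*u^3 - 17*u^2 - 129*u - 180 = (u + 3)*(u^3 + 2*u^2 - 23*u - 60) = (u - 5)*(u + 3)*(u^2 + 7*u + 12) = (u - 5)*(u + 3)^2*(u + 4)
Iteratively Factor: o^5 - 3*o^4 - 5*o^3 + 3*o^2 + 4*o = (o)*(o^4 - 3*o^3 - 5*o^2 + 3*o + 4) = o*(o + 1)*(o^3 - 4*o^2 - o + 4) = o*(o - 1)*(o + 1)*(o^2 - 3*o - 4) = o*(o - 1)*(o + 1)^2*(o - 4)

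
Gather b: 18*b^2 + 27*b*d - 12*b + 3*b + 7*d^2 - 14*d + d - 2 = 18*b^2 + b*(27*d - 9) + 7*d^2 - 13*d - 2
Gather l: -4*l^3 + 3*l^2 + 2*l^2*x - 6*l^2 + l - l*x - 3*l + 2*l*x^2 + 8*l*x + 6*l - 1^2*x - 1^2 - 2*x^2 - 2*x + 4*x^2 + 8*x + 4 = -4*l^3 + l^2*(2*x - 3) + l*(2*x^2 + 7*x + 4) + 2*x^2 + 5*x + 3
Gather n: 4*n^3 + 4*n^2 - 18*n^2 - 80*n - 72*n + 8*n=4*n^3 - 14*n^2 - 144*n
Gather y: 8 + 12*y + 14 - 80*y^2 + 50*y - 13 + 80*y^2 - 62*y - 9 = 0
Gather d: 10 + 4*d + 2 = 4*d + 12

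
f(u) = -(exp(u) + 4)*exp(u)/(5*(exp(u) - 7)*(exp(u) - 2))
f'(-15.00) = 0.00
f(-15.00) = 0.00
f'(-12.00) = 0.00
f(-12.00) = 0.00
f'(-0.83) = -0.05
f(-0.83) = -0.04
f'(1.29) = 0.33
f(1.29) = 1.01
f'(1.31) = 0.44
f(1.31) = 1.02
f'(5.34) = 0.01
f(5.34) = -0.21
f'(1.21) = -0.10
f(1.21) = 1.00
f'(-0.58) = -0.09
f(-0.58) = -0.06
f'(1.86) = 59.42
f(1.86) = 5.25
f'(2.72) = 0.66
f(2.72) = -0.54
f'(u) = -(exp(u) + 4)*exp(u)/(5*(exp(u) - 7)*(exp(u) - 2)) - exp(2*u)/(5*(exp(u) - 7)*(exp(u) - 2)) + (exp(u) + 4)*exp(2*u)/(5*(exp(u) - 7)*(exp(u) - 2)^2) + (exp(u) + 4)*exp(2*u)/(5*(exp(u) - 7)^2*(exp(u) - 2)) = (13*exp(2*u) - 28*exp(u) - 56)*exp(u)/(5*(exp(4*u) - 18*exp(3*u) + 109*exp(2*u) - 252*exp(u) + 196))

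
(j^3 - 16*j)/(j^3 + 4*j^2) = (j - 4)/j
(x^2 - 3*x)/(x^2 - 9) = x/(x + 3)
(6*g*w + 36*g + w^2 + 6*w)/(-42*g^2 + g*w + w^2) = (6*g*w + 36*g + w^2 + 6*w)/(-42*g^2 + g*w + w^2)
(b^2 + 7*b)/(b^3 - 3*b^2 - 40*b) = (b + 7)/(b^2 - 3*b - 40)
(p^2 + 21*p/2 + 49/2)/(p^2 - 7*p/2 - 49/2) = (p + 7)/(p - 7)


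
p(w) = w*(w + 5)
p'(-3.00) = -1.00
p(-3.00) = -6.00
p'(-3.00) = -1.00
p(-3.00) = -6.00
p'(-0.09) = 4.82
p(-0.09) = -0.44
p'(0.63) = 6.26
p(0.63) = 3.55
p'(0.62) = 6.24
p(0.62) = 3.48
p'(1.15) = 7.30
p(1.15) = 7.07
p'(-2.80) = -0.60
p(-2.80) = -6.16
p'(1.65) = 8.30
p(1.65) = 10.97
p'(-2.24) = 0.52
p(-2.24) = -6.18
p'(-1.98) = 1.04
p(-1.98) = -5.98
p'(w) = 2*w + 5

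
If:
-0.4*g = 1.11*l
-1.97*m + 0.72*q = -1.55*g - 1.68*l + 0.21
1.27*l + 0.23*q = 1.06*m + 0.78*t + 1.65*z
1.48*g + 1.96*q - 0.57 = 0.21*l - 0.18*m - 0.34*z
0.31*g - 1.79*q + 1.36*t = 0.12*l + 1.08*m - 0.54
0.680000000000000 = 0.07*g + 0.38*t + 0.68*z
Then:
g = -1.89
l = 0.68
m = -0.34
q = 1.84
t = 2.24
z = -0.06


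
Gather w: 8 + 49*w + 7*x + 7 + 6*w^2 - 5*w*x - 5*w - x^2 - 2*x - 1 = 6*w^2 + w*(44 - 5*x) - x^2 + 5*x + 14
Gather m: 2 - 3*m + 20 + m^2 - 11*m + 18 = m^2 - 14*m + 40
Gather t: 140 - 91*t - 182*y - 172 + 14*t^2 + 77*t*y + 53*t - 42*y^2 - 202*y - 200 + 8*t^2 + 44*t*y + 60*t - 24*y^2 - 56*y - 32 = 22*t^2 + t*(121*y + 22) - 66*y^2 - 440*y - 264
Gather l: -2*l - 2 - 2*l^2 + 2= -2*l^2 - 2*l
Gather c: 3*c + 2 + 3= 3*c + 5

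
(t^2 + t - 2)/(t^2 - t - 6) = (t - 1)/(t - 3)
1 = 1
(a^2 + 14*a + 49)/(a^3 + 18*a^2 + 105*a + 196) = 1/(a + 4)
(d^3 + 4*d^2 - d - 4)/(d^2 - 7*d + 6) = (d^2 + 5*d + 4)/(d - 6)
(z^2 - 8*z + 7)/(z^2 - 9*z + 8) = (z - 7)/(z - 8)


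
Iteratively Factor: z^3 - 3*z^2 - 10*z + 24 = (z + 3)*(z^2 - 6*z + 8) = (z - 2)*(z + 3)*(z - 4)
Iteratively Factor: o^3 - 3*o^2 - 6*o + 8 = (o - 4)*(o^2 + o - 2) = (o - 4)*(o - 1)*(o + 2)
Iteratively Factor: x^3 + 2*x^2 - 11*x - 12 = (x + 4)*(x^2 - 2*x - 3) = (x + 1)*(x + 4)*(x - 3)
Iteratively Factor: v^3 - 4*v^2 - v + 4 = (v + 1)*(v^2 - 5*v + 4) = (v - 1)*(v + 1)*(v - 4)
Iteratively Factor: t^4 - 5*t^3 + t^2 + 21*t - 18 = (t + 2)*(t^3 - 7*t^2 + 15*t - 9) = (t - 1)*(t + 2)*(t^2 - 6*t + 9) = (t - 3)*(t - 1)*(t + 2)*(t - 3)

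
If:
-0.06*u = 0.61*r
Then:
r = -0.0983606557377049*u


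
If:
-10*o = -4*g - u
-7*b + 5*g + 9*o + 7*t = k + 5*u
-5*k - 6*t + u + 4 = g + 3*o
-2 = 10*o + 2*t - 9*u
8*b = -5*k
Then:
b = 2710*u/243 - 365/243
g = 50/243 - 3269*u/486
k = 584/243 - 4336*u/243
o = 20/243 - 1259*u/486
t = 4241*u/243 - 343/243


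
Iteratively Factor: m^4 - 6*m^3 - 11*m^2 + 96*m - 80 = (m - 1)*(m^3 - 5*m^2 - 16*m + 80) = (m - 1)*(m + 4)*(m^2 - 9*m + 20) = (m - 5)*(m - 1)*(m + 4)*(m - 4)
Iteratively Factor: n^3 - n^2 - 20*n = (n)*(n^2 - n - 20) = n*(n - 5)*(n + 4)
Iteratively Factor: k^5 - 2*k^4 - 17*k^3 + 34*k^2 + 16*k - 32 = (k - 2)*(k^4 - 17*k^2 + 16) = (k - 4)*(k - 2)*(k^3 + 4*k^2 - k - 4) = (k - 4)*(k - 2)*(k - 1)*(k^2 + 5*k + 4) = (k - 4)*(k - 2)*(k - 1)*(k + 4)*(k + 1)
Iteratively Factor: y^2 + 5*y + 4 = (y + 4)*(y + 1)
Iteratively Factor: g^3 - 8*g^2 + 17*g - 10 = (g - 1)*(g^2 - 7*g + 10) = (g - 2)*(g - 1)*(g - 5)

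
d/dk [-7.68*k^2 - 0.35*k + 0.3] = -15.36*k - 0.35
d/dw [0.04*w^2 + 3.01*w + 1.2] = 0.08*w + 3.01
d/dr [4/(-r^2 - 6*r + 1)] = 8*(r + 3)/(r^2 + 6*r - 1)^2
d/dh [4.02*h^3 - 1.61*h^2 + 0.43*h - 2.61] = 12.06*h^2 - 3.22*h + 0.43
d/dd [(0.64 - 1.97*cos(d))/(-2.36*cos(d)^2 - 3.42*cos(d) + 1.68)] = (4.6492*cos(d)^2 - 3.0208*cos(d) + 1.1208)*sin(d)/(5.5696*cos(d)^4 + 16.1424*cos(d)^3 + 3.7668*cos(d)^2 - 11.4912*cos(d) + 2.8224)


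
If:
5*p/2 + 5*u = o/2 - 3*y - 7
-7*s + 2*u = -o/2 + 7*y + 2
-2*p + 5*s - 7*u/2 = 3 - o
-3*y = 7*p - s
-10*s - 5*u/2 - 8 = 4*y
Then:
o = 8556/9643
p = -52/9643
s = -4237/9643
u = -11844/9643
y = -1291/9643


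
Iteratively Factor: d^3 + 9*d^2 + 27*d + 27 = (d + 3)*(d^2 + 6*d + 9) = (d + 3)^2*(d + 3)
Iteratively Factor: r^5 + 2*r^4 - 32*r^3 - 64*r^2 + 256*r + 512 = (r - 4)*(r^4 + 6*r^3 - 8*r^2 - 96*r - 128) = (r - 4)^2*(r^3 + 10*r^2 + 32*r + 32) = (r - 4)^2*(r + 2)*(r^2 + 8*r + 16) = (r - 4)^2*(r + 2)*(r + 4)*(r + 4)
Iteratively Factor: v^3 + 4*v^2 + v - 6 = (v - 1)*(v^2 + 5*v + 6) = (v - 1)*(v + 2)*(v + 3)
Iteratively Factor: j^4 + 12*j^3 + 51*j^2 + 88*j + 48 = (j + 1)*(j^3 + 11*j^2 + 40*j + 48) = (j + 1)*(j + 4)*(j^2 + 7*j + 12) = (j + 1)*(j + 4)^2*(j + 3)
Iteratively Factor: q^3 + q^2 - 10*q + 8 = (q - 2)*(q^2 + 3*q - 4) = (q - 2)*(q - 1)*(q + 4)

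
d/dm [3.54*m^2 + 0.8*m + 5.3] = 7.08*m + 0.8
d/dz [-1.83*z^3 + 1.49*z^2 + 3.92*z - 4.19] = -5.49*z^2 + 2.98*z + 3.92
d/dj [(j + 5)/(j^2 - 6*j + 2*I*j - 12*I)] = (-j^2 - 10*j + 30 - 22*I)/(j^4 + j^3*(-12 + 4*I) + j^2*(32 - 48*I) + j*(48 + 144*I) - 144)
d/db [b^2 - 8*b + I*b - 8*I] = 2*b - 8 + I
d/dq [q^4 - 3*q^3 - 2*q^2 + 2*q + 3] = 4*q^3 - 9*q^2 - 4*q + 2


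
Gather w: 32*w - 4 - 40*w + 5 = 1 - 8*w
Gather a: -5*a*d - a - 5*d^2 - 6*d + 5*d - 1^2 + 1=a*(-5*d - 1) - 5*d^2 - d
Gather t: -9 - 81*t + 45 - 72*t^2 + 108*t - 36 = -72*t^2 + 27*t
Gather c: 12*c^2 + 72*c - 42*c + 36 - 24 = 12*c^2 + 30*c + 12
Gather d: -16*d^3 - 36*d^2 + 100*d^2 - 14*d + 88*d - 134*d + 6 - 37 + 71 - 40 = -16*d^3 + 64*d^2 - 60*d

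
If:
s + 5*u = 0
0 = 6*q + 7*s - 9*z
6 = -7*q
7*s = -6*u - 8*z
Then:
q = -6/7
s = 1440/3787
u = -288/3787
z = -1044/3787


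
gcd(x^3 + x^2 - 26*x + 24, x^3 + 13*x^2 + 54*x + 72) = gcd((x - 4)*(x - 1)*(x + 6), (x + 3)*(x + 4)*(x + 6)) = x + 6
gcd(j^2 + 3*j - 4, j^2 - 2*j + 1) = j - 1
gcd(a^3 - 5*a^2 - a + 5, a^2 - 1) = a^2 - 1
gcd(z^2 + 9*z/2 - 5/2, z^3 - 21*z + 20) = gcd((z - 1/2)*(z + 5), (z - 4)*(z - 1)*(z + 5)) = z + 5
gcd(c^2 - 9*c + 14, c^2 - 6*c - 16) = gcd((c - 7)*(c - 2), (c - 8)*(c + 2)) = 1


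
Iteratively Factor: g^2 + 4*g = (g + 4)*(g)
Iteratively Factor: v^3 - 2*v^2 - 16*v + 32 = (v - 2)*(v^2 - 16) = (v - 2)*(v + 4)*(v - 4)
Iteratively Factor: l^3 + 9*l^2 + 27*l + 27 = (l + 3)*(l^2 + 6*l + 9) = (l + 3)^2*(l + 3)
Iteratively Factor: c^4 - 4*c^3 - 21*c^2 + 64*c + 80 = (c - 4)*(c^3 - 21*c - 20) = (c - 4)*(c + 1)*(c^2 - c - 20) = (c - 4)*(c + 1)*(c + 4)*(c - 5)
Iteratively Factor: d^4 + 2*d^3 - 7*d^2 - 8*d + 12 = (d - 2)*(d^3 + 4*d^2 + d - 6) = (d - 2)*(d + 3)*(d^2 + d - 2) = (d - 2)*(d + 2)*(d + 3)*(d - 1)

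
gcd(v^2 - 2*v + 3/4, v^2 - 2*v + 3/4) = v^2 - 2*v + 3/4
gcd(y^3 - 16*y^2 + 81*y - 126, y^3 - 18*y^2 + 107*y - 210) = y^2 - 13*y + 42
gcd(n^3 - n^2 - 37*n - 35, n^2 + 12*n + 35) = n + 5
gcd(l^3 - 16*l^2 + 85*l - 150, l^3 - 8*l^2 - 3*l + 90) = l^2 - 11*l + 30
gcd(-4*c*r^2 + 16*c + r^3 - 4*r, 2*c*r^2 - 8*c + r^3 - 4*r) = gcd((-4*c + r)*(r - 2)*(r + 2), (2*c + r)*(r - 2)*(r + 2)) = r^2 - 4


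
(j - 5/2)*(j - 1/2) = j^2 - 3*j + 5/4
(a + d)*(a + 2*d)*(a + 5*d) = a^3 + 8*a^2*d + 17*a*d^2 + 10*d^3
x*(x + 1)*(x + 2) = x^3 + 3*x^2 + 2*x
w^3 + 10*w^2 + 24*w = w*(w + 4)*(w + 6)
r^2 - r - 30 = (r - 6)*(r + 5)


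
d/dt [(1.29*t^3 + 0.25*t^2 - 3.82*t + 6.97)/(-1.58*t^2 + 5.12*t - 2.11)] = (-2.0382*t^4 + 13.2096*t^3 - 12.9213*t^2 + 20.9702*t - 27.6262)/(2.4964*t^4 - 16.1792*t^3 + 32.882*t^2 - 21.6064*t + 4.4521)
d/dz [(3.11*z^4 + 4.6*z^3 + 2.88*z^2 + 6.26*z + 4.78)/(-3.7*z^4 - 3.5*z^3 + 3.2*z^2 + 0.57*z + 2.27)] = (6.13500000000001*z^6 + 41.216*z^5 + 99.6041*z^4 + 148.0468*z^3 + 63.1256*z^2 - 17.5168*z + 11.4856)/(13.69*z^8 + 25.9*z^7 - 11.43*z^6 - 26.618*z^5 - 10.548*z^4 - 12.242*z^3 + 14.8529*z^2 + 2.5878*z + 5.1529)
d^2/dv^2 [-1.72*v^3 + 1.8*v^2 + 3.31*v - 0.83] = 3.6 - 10.32*v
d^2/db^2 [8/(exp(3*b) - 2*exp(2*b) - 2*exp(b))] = 8*((-9*exp(2*b) + 8*exp(b) + 2)*(-exp(2*b) + 2*exp(b) + 2) - 2*(-3*exp(2*b) + 4*exp(b) + 2)^2)*exp(-b)/(-exp(2*b) + 2*exp(b) + 2)^3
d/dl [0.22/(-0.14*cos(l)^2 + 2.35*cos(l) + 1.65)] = (0.517 - 0.0616*cos(l))*sin(l)/(-0.14*cos(l)^2 + 2.35*cos(l) + 1.65)^2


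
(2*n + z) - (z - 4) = 2*n + 4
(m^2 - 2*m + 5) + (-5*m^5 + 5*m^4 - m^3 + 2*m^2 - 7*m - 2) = -5*m^5 + 5*m^4 - m^3 + 3*m^2 - 9*m + 3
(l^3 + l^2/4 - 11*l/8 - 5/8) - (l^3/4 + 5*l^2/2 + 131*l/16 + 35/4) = 3*l^3/4 - 9*l^2/4 - 153*l/16 - 75/8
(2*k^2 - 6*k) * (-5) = -10*k^2 + 30*k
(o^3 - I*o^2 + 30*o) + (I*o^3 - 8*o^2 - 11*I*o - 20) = o^3 + I*o^3 - 8*o^2 - I*o^2 + 30*o - 11*I*o - 20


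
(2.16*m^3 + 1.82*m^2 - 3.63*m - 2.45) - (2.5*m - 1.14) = 2.16*m^3 + 1.82*m^2 - 6.13*m - 1.31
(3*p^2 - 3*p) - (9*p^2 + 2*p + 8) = -6*p^2 - 5*p - 8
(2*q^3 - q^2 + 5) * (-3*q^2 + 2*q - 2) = -6*q^5 + 7*q^4 - 6*q^3 - 13*q^2 + 10*q - 10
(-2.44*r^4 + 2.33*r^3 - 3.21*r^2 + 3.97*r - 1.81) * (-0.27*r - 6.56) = 0.6588*r^5 + 15.3773*r^4 - 14.4181*r^3 + 19.9857*r^2 - 25.5545*r + 11.8736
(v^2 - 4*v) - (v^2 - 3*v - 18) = 18 - v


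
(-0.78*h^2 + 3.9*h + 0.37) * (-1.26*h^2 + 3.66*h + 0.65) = 0.9828*h^4 - 7.7688*h^3 + 13.3008*h^2 + 3.8892*h + 0.2405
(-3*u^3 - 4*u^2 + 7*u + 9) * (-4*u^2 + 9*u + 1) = 12*u^5 - 11*u^4 - 67*u^3 + 23*u^2 + 88*u + 9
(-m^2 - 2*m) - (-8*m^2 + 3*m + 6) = 7*m^2 - 5*m - 6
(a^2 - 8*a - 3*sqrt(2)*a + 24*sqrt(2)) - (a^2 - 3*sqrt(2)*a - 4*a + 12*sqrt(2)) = -4*a + 12*sqrt(2)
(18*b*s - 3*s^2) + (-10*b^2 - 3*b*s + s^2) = -10*b^2 + 15*b*s - 2*s^2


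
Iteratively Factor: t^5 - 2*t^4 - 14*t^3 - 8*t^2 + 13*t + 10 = (t + 1)*(t^4 - 3*t^3 - 11*t^2 + 3*t + 10) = (t - 5)*(t + 1)*(t^3 + 2*t^2 - t - 2) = (t - 5)*(t + 1)*(t + 2)*(t^2 - 1) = (t - 5)*(t + 1)^2*(t + 2)*(t - 1)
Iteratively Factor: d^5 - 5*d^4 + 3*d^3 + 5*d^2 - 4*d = (d - 4)*(d^4 - d^3 - d^2 + d) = (d - 4)*(d - 1)*(d^3 - d) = (d - 4)*(d - 1)^2*(d^2 + d) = d*(d - 4)*(d - 1)^2*(d + 1)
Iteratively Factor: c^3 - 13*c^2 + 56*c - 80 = (c - 5)*(c^2 - 8*c + 16) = (c - 5)*(c - 4)*(c - 4)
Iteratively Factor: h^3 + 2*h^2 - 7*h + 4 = (h + 4)*(h^2 - 2*h + 1) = (h - 1)*(h + 4)*(h - 1)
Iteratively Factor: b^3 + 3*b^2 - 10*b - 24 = (b - 3)*(b^2 + 6*b + 8) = (b - 3)*(b + 2)*(b + 4)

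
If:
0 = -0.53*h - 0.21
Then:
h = -0.40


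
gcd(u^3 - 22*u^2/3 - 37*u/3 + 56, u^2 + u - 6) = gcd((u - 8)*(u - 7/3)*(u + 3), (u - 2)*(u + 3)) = u + 3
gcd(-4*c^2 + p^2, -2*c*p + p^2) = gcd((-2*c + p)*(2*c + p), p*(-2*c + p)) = -2*c + p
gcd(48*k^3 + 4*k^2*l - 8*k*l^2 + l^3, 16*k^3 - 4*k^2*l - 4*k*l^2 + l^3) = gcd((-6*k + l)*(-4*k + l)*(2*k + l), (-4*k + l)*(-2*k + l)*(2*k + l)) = 8*k^2 + 2*k*l - l^2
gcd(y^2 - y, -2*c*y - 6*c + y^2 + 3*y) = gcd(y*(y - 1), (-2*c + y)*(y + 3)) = 1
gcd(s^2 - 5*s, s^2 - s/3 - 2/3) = 1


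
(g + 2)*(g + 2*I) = g^2 + 2*g + 2*I*g + 4*I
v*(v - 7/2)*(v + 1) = v^3 - 5*v^2/2 - 7*v/2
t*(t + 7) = t^2 + 7*t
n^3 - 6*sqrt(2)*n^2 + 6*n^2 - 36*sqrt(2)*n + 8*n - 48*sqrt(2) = (n + 2)*(n + 4)*(n - 6*sqrt(2))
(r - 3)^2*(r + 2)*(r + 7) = r^4 + 3*r^3 - 31*r^2 - 3*r + 126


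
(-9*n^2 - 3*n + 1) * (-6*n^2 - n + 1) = 54*n^4 + 27*n^3 - 12*n^2 - 4*n + 1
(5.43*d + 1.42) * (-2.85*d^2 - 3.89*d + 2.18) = -15.4755*d^3 - 25.1697*d^2 + 6.3136*d + 3.0956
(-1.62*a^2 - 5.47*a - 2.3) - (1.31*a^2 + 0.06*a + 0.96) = -2.93*a^2 - 5.53*a - 3.26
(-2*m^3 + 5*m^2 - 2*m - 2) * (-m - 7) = 2*m^4 + 9*m^3 - 33*m^2 + 16*m + 14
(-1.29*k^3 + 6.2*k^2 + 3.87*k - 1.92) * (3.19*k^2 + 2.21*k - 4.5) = -4.1151*k^5 + 16.9271*k^4 + 31.8523*k^3 - 25.4721*k^2 - 21.6582*k + 8.64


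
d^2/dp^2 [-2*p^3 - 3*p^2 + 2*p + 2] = -12*p - 6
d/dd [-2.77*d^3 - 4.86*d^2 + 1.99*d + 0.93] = -8.31*d^2 - 9.72*d + 1.99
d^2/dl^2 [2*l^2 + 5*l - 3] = 4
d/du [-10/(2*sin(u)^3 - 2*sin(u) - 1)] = -(20*cos(u) + 60*cos(3*u))/(sin(u) + sin(3*u) + 2)^2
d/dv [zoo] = 0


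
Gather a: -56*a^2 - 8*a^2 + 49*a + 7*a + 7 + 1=-64*a^2 + 56*a + 8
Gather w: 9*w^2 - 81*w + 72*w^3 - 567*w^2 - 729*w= 72*w^3 - 558*w^2 - 810*w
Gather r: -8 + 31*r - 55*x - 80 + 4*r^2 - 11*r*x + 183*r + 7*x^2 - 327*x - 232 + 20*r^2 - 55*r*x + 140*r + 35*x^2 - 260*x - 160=24*r^2 + r*(354 - 66*x) + 42*x^2 - 642*x - 480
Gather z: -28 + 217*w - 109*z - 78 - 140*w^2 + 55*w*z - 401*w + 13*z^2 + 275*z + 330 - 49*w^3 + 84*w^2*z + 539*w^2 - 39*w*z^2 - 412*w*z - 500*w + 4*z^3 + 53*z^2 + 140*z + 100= -49*w^3 + 399*w^2 - 684*w + 4*z^3 + z^2*(66 - 39*w) + z*(84*w^2 - 357*w + 306) + 324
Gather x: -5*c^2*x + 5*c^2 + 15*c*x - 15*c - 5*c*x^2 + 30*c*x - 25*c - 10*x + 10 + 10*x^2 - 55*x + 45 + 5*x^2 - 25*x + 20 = 5*c^2 - 40*c + x^2*(15 - 5*c) + x*(-5*c^2 + 45*c - 90) + 75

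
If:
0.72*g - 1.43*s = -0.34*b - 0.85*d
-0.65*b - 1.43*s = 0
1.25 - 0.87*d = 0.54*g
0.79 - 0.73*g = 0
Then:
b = -1.44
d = 0.77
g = 1.08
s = 0.66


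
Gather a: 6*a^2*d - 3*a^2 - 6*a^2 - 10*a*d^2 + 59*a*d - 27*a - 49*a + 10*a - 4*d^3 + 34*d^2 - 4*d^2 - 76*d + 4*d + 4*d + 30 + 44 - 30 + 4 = a^2*(6*d - 9) + a*(-10*d^2 + 59*d - 66) - 4*d^3 + 30*d^2 - 68*d + 48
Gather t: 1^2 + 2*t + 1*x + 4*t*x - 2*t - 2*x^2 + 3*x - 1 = 4*t*x - 2*x^2 + 4*x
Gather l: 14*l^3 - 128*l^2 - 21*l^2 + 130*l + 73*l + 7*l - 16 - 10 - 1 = 14*l^3 - 149*l^2 + 210*l - 27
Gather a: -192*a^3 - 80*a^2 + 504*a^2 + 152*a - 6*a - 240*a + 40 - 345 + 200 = -192*a^3 + 424*a^2 - 94*a - 105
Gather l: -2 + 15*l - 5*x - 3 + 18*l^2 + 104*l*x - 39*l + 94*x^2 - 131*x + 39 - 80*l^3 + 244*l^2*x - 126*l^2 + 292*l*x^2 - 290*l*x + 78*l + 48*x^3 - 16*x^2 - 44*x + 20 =-80*l^3 + l^2*(244*x - 108) + l*(292*x^2 - 186*x + 54) + 48*x^3 + 78*x^2 - 180*x + 54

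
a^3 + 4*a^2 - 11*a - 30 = (a - 3)*(a + 2)*(a + 5)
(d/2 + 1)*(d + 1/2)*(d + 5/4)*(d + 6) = d^4/2 + 39*d^3/8 + 213*d^2/16 + 13*d + 15/4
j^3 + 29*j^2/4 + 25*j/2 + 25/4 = (j + 1)*(j + 5/4)*(j + 5)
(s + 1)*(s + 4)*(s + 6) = s^3 + 11*s^2 + 34*s + 24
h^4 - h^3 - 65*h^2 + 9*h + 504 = (h - 8)*(h - 3)*(h + 3)*(h + 7)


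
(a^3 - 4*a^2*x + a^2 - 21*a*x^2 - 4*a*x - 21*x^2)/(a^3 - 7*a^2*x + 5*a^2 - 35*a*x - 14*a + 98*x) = (a^2 + 3*a*x + a + 3*x)/(a^2 + 5*a - 14)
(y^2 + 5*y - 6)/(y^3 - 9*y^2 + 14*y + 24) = (y^2 + 5*y - 6)/(y^3 - 9*y^2 + 14*y + 24)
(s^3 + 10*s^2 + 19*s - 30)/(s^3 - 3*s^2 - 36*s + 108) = (s^2 + 4*s - 5)/(s^2 - 9*s + 18)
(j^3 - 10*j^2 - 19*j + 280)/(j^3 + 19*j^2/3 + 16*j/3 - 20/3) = 3*(j^2 - 15*j + 56)/(3*j^2 + 4*j - 4)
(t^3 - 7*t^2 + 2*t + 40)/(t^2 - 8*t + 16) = (t^2 - 3*t - 10)/(t - 4)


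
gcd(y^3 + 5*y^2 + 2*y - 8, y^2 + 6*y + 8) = y^2 + 6*y + 8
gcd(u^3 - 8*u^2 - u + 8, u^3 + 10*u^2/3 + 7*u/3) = u + 1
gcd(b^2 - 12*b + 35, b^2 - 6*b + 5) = b - 5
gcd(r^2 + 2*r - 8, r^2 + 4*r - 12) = r - 2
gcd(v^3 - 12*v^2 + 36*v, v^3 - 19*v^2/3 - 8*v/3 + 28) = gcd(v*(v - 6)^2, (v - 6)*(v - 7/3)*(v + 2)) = v - 6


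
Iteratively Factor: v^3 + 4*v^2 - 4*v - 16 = (v + 4)*(v^2 - 4) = (v + 2)*(v + 4)*(v - 2)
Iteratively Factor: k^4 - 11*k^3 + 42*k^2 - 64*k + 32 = (k - 1)*(k^3 - 10*k^2 + 32*k - 32) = (k - 4)*(k - 1)*(k^2 - 6*k + 8) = (k - 4)*(k - 2)*(k - 1)*(k - 4)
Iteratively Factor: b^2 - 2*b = (b - 2)*(b)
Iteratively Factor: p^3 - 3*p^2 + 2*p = (p - 1)*(p^2 - 2*p) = p*(p - 1)*(p - 2)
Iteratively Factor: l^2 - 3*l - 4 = (l - 4)*(l + 1)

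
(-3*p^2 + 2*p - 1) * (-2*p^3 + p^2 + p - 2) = 6*p^5 - 7*p^4 + p^3 + 7*p^2 - 5*p + 2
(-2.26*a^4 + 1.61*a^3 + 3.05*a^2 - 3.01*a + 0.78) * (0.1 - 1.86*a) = 4.2036*a^5 - 3.2206*a^4 - 5.512*a^3 + 5.9036*a^2 - 1.7518*a + 0.078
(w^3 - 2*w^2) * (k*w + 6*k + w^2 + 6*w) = k*w^4 + 4*k*w^3 - 12*k*w^2 + w^5 + 4*w^4 - 12*w^3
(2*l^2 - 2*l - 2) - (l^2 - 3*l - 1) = l^2 + l - 1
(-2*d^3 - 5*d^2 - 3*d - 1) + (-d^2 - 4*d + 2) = -2*d^3 - 6*d^2 - 7*d + 1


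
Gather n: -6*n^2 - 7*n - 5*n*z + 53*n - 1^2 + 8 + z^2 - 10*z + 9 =-6*n^2 + n*(46 - 5*z) + z^2 - 10*z + 16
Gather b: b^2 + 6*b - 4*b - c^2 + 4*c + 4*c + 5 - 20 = b^2 + 2*b - c^2 + 8*c - 15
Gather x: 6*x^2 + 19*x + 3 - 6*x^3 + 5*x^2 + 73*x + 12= -6*x^3 + 11*x^2 + 92*x + 15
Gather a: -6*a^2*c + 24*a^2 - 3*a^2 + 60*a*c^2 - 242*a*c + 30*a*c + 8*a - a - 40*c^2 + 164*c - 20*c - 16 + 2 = a^2*(21 - 6*c) + a*(60*c^2 - 212*c + 7) - 40*c^2 + 144*c - 14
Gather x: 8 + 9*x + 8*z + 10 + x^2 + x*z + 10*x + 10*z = x^2 + x*(z + 19) + 18*z + 18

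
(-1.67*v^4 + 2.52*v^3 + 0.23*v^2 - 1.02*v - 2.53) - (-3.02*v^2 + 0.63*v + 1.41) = -1.67*v^4 + 2.52*v^3 + 3.25*v^2 - 1.65*v - 3.94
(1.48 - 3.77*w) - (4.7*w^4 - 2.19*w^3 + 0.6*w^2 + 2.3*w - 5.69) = -4.7*w^4 + 2.19*w^3 - 0.6*w^2 - 6.07*w + 7.17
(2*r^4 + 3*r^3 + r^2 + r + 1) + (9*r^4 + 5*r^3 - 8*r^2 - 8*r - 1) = 11*r^4 + 8*r^3 - 7*r^2 - 7*r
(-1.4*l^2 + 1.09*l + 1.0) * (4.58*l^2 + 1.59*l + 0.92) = -6.412*l^4 + 2.7662*l^3 + 5.0251*l^2 + 2.5928*l + 0.92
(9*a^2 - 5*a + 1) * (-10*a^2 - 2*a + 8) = -90*a^4 + 32*a^3 + 72*a^2 - 42*a + 8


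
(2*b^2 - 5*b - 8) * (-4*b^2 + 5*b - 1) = -8*b^4 + 30*b^3 + 5*b^2 - 35*b + 8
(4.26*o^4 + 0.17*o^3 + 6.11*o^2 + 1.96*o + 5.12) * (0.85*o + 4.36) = 3.621*o^5 + 18.7181*o^4 + 5.9347*o^3 + 28.3056*o^2 + 12.8976*o + 22.3232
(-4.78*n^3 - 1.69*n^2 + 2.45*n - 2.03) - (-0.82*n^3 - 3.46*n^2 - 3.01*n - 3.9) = -3.96*n^3 + 1.77*n^2 + 5.46*n + 1.87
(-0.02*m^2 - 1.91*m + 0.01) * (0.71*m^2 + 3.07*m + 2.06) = -0.0142*m^4 - 1.4175*m^3 - 5.8978*m^2 - 3.9039*m + 0.0206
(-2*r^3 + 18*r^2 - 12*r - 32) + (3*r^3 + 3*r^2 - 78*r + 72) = r^3 + 21*r^2 - 90*r + 40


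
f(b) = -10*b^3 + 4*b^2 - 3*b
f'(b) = -30*b^2 + 8*b - 3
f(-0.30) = 1.53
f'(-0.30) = -8.10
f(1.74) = -45.79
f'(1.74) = -79.91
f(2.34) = -113.25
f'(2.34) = -148.55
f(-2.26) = 142.64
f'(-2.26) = -174.31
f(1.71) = -43.44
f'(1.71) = -77.04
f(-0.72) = 7.97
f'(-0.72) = -24.31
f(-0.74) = 8.46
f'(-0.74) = -25.35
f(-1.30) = 32.63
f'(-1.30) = -64.10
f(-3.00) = 315.00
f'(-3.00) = -297.00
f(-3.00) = 315.00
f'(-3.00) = -297.00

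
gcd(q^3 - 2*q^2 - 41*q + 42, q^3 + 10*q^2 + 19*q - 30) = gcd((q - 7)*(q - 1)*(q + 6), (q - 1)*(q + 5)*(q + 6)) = q^2 + 5*q - 6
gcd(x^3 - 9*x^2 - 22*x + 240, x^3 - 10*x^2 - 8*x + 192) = x^2 - 14*x + 48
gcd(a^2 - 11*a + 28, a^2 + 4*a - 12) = 1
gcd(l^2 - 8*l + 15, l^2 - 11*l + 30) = l - 5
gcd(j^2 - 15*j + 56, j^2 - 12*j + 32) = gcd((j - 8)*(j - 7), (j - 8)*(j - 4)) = j - 8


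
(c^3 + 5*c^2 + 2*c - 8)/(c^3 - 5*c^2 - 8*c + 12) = (c + 4)/(c - 6)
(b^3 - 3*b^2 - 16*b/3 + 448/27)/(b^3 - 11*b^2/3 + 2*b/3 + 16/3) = (b^2 - b/3 - 56/9)/(b^2 - b - 2)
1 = 1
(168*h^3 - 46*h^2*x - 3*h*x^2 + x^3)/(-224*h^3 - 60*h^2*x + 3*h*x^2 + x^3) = (24*h^2 - 10*h*x + x^2)/(-32*h^2 - 4*h*x + x^2)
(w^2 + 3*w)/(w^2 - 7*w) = (w + 3)/(w - 7)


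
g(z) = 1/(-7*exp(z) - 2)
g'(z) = 7*exp(z)/(-7*exp(z) - 2)^2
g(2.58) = -0.01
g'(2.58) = 0.01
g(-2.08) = -0.35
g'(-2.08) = 0.11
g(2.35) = -0.01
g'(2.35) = 0.01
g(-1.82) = -0.32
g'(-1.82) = 0.12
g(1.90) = -0.02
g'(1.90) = 0.02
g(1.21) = -0.04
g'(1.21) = 0.04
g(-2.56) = -0.39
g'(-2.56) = 0.08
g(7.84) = -0.00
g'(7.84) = 0.00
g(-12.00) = -0.50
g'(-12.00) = 0.00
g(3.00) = -0.00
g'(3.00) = 0.01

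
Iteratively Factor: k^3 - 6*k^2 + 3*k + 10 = (k - 5)*(k^2 - k - 2) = (k - 5)*(k - 2)*(k + 1)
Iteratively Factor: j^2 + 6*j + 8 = (j + 4)*(j + 2)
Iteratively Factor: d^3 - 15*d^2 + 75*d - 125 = (d - 5)*(d^2 - 10*d + 25) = (d - 5)^2*(d - 5)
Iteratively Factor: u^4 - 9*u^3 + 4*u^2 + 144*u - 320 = (u - 5)*(u^3 - 4*u^2 - 16*u + 64) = (u - 5)*(u + 4)*(u^2 - 8*u + 16) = (u - 5)*(u - 4)*(u + 4)*(u - 4)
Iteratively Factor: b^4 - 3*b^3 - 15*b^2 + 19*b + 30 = (b - 5)*(b^3 + 2*b^2 - 5*b - 6) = (b - 5)*(b + 1)*(b^2 + b - 6) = (b - 5)*(b - 2)*(b + 1)*(b + 3)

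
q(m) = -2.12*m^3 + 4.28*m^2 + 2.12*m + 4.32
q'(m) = -6.36*m^2 + 8.56*m + 2.12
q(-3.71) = 163.62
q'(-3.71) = -117.18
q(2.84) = -3.70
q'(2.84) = -24.87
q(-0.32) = 4.15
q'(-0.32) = -1.27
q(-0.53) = 4.71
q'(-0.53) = -4.20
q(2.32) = 5.80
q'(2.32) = -12.25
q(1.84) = 9.50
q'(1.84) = -3.66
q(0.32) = 5.37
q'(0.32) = 4.21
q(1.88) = 9.35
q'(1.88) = -4.27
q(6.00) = -286.80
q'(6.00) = -175.48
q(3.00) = -8.04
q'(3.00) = -29.44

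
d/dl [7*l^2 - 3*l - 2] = 14*l - 3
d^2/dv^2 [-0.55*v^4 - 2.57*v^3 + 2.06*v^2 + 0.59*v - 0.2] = -6.6*v^2 - 15.42*v + 4.12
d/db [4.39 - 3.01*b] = -3.01000000000000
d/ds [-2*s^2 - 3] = -4*s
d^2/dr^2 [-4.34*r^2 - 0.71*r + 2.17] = -8.68000000000000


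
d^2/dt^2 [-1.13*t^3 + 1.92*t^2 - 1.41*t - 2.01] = 3.84 - 6.78*t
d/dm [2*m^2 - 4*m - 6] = 4*m - 4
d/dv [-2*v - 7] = -2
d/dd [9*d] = 9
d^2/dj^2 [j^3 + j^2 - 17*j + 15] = 6*j + 2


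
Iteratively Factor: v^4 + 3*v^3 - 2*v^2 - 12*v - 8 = (v - 2)*(v^3 + 5*v^2 + 8*v + 4) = (v - 2)*(v + 2)*(v^2 + 3*v + 2) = (v - 2)*(v + 1)*(v + 2)*(v + 2)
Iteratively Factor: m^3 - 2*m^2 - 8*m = (m + 2)*(m^2 - 4*m) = (m - 4)*(m + 2)*(m)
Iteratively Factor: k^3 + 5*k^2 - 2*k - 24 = (k + 3)*(k^2 + 2*k - 8) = (k + 3)*(k + 4)*(k - 2)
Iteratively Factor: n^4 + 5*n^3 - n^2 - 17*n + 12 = (n + 3)*(n^3 + 2*n^2 - 7*n + 4) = (n - 1)*(n + 3)*(n^2 + 3*n - 4) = (n - 1)^2*(n + 3)*(n + 4)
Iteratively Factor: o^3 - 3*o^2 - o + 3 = (o + 1)*(o^2 - 4*o + 3) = (o - 3)*(o + 1)*(o - 1)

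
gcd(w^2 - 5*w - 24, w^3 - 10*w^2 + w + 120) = w^2 - 5*w - 24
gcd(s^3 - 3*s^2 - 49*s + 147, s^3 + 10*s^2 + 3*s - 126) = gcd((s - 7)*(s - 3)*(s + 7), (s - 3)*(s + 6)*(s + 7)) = s^2 + 4*s - 21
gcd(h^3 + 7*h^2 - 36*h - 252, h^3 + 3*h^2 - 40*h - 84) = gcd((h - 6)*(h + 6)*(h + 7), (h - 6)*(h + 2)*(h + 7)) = h^2 + h - 42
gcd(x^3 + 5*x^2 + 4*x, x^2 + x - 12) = x + 4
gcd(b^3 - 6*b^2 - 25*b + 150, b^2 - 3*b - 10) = b - 5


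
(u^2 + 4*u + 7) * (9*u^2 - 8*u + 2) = 9*u^4 + 28*u^3 + 33*u^2 - 48*u + 14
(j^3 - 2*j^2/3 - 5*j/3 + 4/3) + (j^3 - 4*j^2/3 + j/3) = 2*j^3 - 2*j^2 - 4*j/3 + 4/3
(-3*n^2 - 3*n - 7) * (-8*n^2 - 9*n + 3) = 24*n^4 + 51*n^3 + 74*n^2 + 54*n - 21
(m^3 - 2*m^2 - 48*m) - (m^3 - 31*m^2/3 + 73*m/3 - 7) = 25*m^2/3 - 217*m/3 + 7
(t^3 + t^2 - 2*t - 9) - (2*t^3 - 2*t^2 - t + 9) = -t^3 + 3*t^2 - t - 18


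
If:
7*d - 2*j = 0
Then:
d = 2*j/7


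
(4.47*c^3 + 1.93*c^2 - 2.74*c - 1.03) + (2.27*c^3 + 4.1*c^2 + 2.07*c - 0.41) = 6.74*c^3 + 6.03*c^2 - 0.67*c - 1.44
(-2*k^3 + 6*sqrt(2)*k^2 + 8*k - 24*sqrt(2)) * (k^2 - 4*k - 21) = -2*k^5 + 8*k^4 + 6*sqrt(2)*k^4 - 24*sqrt(2)*k^3 + 50*k^3 - 150*sqrt(2)*k^2 - 32*k^2 - 168*k + 96*sqrt(2)*k + 504*sqrt(2)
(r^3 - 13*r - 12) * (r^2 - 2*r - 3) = r^5 - 2*r^4 - 16*r^3 + 14*r^2 + 63*r + 36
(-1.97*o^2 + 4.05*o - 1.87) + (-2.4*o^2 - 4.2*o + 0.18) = -4.37*o^2 - 0.15*o - 1.69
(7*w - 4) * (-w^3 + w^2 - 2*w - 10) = -7*w^4 + 11*w^3 - 18*w^2 - 62*w + 40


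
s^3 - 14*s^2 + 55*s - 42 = (s - 7)*(s - 6)*(s - 1)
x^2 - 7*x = x*(x - 7)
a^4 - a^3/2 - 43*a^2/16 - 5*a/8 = a*(a - 2)*(a + 1/4)*(a + 5/4)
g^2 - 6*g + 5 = (g - 5)*(g - 1)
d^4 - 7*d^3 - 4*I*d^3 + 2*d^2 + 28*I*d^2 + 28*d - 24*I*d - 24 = (d - 6)*(d - 1)*(d - 2*I)^2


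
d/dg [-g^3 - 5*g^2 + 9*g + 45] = -3*g^2 - 10*g + 9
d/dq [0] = 0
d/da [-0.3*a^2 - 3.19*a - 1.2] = -0.6*a - 3.19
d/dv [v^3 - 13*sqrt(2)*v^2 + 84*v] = 3*v^2 - 26*sqrt(2)*v + 84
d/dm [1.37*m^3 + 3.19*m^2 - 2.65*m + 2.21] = 4.11*m^2 + 6.38*m - 2.65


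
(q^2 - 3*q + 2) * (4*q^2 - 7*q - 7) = 4*q^4 - 19*q^3 + 22*q^2 + 7*q - 14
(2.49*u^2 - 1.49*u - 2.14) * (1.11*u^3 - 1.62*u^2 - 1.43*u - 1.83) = 2.7639*u^5 - 5.6877*u^4 - 3.5223*u^3 + 1.0408*u^2 + 5.7869*u + 3.9162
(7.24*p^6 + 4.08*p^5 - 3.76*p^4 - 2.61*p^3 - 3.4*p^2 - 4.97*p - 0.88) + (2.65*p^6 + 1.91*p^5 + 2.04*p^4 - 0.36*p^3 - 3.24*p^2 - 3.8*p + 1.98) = 9.89*p^6 + 5.99*p^5 - 1.72*p^4 - 2.97*p^3 - 6.64*p^2 - 8.77*p + 1.1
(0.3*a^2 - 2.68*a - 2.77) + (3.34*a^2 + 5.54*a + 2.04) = 3.64*a^2 + 2.86*a - 0.73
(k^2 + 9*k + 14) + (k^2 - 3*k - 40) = 2*k^2 + 6*k - 26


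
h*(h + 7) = h^2 + 7*h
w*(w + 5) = w^2 + 5*w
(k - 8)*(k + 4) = k^2 - 4*k - 32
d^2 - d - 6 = (d - 3)*(d + 2)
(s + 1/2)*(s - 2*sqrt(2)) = s^2 - 2*sqrt(2)*s + s/2 - sqrt(2)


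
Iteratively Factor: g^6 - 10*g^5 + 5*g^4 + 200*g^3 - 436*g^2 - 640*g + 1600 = (g + 2)*(g^5 - 12*g^4 + 29*g^3 + 142*g^2 - 720*g + 800) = (g - 5)*(g + 2)*(g^4 - 7*g^3 - 6*g^2 + 112*g - 160) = (g - 5)*(g - 4)*(g + 2)*(g^3 - 3*g^2 - 18*g + 40) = (g - 5)*(g - 4)*(g - 2)*(g + 2)*(g^2 - g - 20) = (g - 5)^2*(g - 4)*(g - 2)*(g + 2)*(g + 4)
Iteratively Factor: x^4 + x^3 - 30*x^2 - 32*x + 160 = (x + 4)*(x^3 - 3*x^2 - 18*x + 40) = (x - 2)*(x + 4)*(x^2 - x - 20) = (x - 2)*(x + 4)^2*(x - 5)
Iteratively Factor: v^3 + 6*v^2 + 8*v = (v)*(v^2 + 6*v + 8) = v*(v + 2)*(v + 4)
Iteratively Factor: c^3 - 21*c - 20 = (c + 1)*(c^2 - c - 20) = (c + 1)*(c + 4)*(c - 5)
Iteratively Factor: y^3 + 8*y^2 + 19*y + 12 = (y + 1)*(y^2 + 7*y + 12) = (y + 1)*(y + 3)*(y + 4)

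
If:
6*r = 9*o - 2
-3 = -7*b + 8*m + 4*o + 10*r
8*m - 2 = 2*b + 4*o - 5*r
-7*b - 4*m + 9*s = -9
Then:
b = 558*s/461 + 421/461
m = 243*s/1844 + 601/922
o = 180*s/461 + 110/1383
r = 270*s/461 - 296/1383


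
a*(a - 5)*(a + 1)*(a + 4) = a^4 - 21*a^2 - 20*a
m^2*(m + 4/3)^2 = m^4 + 8*m^3/3 + 16*m^2/9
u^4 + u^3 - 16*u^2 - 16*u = u*(u - 4)*(u + 1)*(u + 4)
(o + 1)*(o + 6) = o^2 + 7*o + 6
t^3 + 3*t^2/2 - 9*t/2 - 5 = (t - 2)*(t + 1)*(t + 5/2)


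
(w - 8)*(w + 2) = w^2 - 6*w - 16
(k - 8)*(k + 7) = k^2 - k - 56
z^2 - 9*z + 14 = (z - 7)*(z - 2)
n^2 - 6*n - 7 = (n - 7)*(n + 1)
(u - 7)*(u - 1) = u^2 - 8*u + 7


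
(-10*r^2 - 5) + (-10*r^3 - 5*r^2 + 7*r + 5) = -10*r^3 - 15*r^2 + 7*r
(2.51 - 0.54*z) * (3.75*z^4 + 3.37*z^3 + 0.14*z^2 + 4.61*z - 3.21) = -2.025*z^5 + 7.5927*z^4 + 8.3831*z^3 - 2.138*z^2 + 13.3045*z - 8.0571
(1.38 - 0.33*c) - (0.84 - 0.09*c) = 0.54 - 0.24*c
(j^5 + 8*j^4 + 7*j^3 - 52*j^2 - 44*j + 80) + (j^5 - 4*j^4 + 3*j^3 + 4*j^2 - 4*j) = 2*j^5 + 4*j^4 + 10*j^3 - 48*j^2 - 48*j + 80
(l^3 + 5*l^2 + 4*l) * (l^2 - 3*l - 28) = l^5 + 2*l^4 - 39*l^3 - 152*l^2 - 112*l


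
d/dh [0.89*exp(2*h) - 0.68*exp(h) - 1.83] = (1.78*exp(h) - 0.68)*exp(h)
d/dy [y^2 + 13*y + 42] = 2*y + 13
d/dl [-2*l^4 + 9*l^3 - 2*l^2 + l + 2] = -8*l^3 + 27*l^2 - 4*l + 1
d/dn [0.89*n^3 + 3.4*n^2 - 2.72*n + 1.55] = 2.67*n^2 + 6.8*n - 2.72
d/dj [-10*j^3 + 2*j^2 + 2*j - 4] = -30*j^2 + 4*j + 2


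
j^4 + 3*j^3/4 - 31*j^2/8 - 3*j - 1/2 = (j - 2)*(j + 1/4)*(j + 1/2)*(j + 2)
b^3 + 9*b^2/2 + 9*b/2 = b*(b + 3/2)*(b + 3)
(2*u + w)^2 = 4*u^2 + 4*u*w + w^2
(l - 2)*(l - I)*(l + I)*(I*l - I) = I*l^4 - 3*I*l^3 + 3*I*l^2 - 3*I*l + 2*I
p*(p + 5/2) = p^2 + 5*p/2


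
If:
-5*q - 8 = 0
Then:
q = -8/5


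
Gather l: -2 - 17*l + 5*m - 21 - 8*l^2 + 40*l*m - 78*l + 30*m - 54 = -8*l^2 + l*(40*m - 95) + 35*m - 77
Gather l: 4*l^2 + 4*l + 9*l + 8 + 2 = 4*l^2 + 13*l + 10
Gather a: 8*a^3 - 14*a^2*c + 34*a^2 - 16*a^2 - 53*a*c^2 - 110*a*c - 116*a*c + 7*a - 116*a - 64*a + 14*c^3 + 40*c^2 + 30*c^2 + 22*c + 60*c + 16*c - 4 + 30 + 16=8*a^3 + a^2*(18 - 14*c) + a*(-53*c^2 - 226*c - 173) + 14*c^3 + 70*c^2 + 98*c + 42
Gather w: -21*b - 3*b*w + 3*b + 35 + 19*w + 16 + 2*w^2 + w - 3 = -18*b + 2*w^2 + w*(20 - 3*b) + 48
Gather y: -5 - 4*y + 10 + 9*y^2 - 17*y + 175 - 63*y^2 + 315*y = -54*y^2 + 294*y + 180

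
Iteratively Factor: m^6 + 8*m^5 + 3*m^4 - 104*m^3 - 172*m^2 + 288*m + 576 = (m - 2)*(m^5 + 10*m^4 + 23*m^3 - 58*m^2 - 288*m - 288) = (m - 2)*(m + 2)*(m^4 + 8*m^3 + 7*m^2 - 72*m - 144) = (m - 2)*(m + 2)*(m + 4)*(m^3 + 4*m^2 - 9*m - 36) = (m - 3)*(m - 2)*(m + 2)*(m + 4)*(m^2 + 7*m + 12) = (m - 3)*(m - 2)*(m + 2)*(m + 4)^2*(m + 3)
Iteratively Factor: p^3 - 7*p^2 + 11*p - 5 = (p - 1)*(p^2 - 6*p + 5) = (p - 5)*(p - 1)*(p - 1)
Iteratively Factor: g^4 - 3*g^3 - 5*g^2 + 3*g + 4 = (g + 1)*(g^3 - 4*g^2 - g + 4) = (g + 1)^2*(g^2 - 5*g + 4) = (g - 4)*(g + 1)^2*(g - 1)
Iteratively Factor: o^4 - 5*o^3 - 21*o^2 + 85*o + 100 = (o + 1)*(o^3 - 6*o^2 - 15*o + 100) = (o - 5)*(o + 1)*(o^2 - o - 20) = (o - 5)*(o + 1)*(o + 4)*(o - 5)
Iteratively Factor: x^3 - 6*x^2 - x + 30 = (x + 2)*(x^2 - 8*x + 15) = (x - 5)*(x + 2)*(x - 3)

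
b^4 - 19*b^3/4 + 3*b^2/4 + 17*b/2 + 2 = (b - 4)*(b - 2)*(b + 1/4)*(b + 1)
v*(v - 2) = v^2 - 2*v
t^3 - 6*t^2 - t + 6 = (t - 6)*(t - 1)*(t + 1)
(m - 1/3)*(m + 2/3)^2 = m^3 + m^2 - 4/27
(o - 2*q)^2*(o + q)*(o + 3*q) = o^4 - 9*o^2*q^2 + 4*o*q^3 + 12*q^4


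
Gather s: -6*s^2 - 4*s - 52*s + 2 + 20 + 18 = -6*s^2 - 56*s + 40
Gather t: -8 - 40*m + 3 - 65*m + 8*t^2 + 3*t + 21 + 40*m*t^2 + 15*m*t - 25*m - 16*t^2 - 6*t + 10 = -130*m + t^2*(40*m - 8) + t*(15*m - 3) + 26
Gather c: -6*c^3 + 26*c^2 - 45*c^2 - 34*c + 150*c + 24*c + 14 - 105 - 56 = -6*c^3 - 19*c^2 + 140*c - 147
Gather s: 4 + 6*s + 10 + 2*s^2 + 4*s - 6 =2*s^2 + 10*s + 8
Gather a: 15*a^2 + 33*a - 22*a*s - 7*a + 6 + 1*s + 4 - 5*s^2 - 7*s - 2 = 15*a^2 + a*(26 - 22*s) - 5*s^2 - 6*s + 8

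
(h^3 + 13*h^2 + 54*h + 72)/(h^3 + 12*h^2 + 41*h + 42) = (h^2 + 10*h + 24)/(h^2 + 9*h + 14)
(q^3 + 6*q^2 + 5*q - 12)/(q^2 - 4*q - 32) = (q^2 + 2*q - 3)/(q - 8)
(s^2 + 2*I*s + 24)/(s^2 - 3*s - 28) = (s^2 + 2*I*s + 24)/(s^2 - 3*s - 28)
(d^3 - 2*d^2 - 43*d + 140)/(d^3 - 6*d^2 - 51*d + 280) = (d - 4)/(d - 8)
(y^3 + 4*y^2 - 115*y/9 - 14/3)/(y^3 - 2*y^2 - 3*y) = (-9*y^3 - 36*y^2 + 115*y + 42)/(9*y*(-y^2 + 2*y + 3))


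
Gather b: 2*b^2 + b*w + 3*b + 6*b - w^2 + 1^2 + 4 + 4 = 2*b^2 + b*(w + 9) - w^2 + 9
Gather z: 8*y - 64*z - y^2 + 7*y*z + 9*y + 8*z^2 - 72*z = -y^2 + 17*y + 8*z^2 + z*(7*y - 136)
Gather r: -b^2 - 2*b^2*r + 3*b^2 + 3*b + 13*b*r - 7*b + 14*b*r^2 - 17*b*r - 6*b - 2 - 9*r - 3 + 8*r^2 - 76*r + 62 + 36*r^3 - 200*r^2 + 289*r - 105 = 2*b^2 - 10*b + 36*r^3 + r^2*(14*b - 192) + r*(-2*b^2 - 4*b + 204) - 48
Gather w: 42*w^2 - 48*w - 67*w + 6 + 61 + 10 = 42*w^2 - 115*w + 77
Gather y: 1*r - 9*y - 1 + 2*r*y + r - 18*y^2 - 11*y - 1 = 2*r - 18*y^2 + y*(2*r - 20) - 2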